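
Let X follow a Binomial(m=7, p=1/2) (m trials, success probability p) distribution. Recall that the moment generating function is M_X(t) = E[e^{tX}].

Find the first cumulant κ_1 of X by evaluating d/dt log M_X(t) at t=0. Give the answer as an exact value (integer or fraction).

κ_1 = K′(0) = 7/2

M_X(t) = (e^(t)/2 + 1/2)^7
K_X(t) = log M_X(t) = 7*log(e^(t)/2 + 1/2)
K′(t) = 7*e^(t)/(e^(t) + 1)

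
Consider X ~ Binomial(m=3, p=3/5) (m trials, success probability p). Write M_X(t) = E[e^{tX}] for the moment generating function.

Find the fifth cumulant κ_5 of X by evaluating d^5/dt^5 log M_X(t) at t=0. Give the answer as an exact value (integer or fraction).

M_X(t) = (3*e^(t)/5 + 2/5)^3
K_X(t) = log M_X(t) = 3*log(3*e^(t)/5 + 2/5)
K′(t) = 9*e^(t)/(3*e^(t) + 2)
K′′(t) = 18*e^(t)/(9*e^(2*t) + 12*e^(t) + 4)
K′′′(t) = (-54*e^(2*t) + 36*e^(t))/(27*e^(3*t) + 54*e^(2*t) + 36*e^(t) + 8)
K′′′′(t) = (162*e^(3*t) - 432*e^(2*t) + 72*e^(t))/(81*e^(4*t) + 216*e^(3*t) + 216*e^(2*t) + 96*e^(t) + 16)
K′′′′′(t) = (-486*e^(4*t) + 3564*e^(3*t) - 2376*e^(2*t) + 144*e^(t))/(243*e^(5*t) + 810*e^(4*t) + 1080*e^(3*t) + 720*e^(2*t) + 240*e^(t) + 32)

κ_5 = K′′′′′(0) = 846/3125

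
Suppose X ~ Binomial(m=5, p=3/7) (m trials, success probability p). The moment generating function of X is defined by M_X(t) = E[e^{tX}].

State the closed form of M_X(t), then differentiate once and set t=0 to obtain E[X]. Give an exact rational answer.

M_X(t) = (3*e^(t)/7 + 4/7)^5
M^(1)(t) = 1215*e^(5*t)/16807 + 6480*e^(4*t)/16807 + 12960*e^(3*t)/16807 + 11520*e^(2*t)/16807 + 3840*e^(t)/16807

E[X] = M^(1)(0) = 15/7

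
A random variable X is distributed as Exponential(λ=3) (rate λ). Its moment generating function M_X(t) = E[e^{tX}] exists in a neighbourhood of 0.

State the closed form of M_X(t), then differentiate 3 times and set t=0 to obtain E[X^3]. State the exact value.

E[X^3] = d^3M/dt^3 |_{t=0} = 2/9

M_X(t) = 3/(3 - t)
dM/dt = 3/(t^2 - 6*t + 9)
d^2M/dt^2 = -6/(t^3 - 9*t^2 + 27*t - 27)
d^3M/dt^3 = 18/(t^4 - 12*t^3 + 54*t^2 - 108*t + 81)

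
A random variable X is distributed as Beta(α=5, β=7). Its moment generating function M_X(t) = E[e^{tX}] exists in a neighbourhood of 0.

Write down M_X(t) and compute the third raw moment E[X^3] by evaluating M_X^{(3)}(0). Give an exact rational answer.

M_X(t) = ₁F₁(5; 12; t)
M^(3)(t) = 5*₁F₁(8; 15; t)/52

E[X^3] = M^(3)(0) = 5/52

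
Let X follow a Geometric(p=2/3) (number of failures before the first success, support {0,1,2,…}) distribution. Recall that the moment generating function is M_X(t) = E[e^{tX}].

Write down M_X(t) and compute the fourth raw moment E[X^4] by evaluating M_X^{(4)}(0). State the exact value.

M_X(t) = 2/(3*(1 - e^(t)/3))
D^4[M](t) = (-2*e^(4*t) - 66*e^(3*t) - 198*e^(2*t) - 54*e^(t))/(e^(5*t) - 15*e^(4*t) + 90*e^(3*t) - 270*e^(2*t) + 405*e^(t) - 243)

E[X^4] = D^4[M](0) = 10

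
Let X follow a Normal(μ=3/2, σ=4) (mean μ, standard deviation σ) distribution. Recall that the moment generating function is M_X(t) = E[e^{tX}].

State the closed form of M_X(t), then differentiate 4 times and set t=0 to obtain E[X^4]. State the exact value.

E[X^4] = d^4M/dt^4 |_{t=0} = 15825/16

M_X(t) = e^(8*t^2 + 3*t/2)
dM/dt = 16*t*e^(3*t/2)*e^(8*t^2) + 3*e^(3*t/2)*e^(8*t^2)/2
d^2M/dt^2 = 256*t^2*e^(3*t/2)*e^(8*t^2) + 48*t*e^(3*t/2)*e^(8*t^2) + 73*e^(3*t/2)*e^(8*t^2)/4
d^3M/dt^3 = 4096*t^3*e^(3*t/2)*e^(8*t^2) + 1152*t^2*e^(3*t/2)*e^(8*t^2) + 876*t*e^(3*t/2)*e^(8*t^2) + 603*e^(3*t/2)*e^(8*t^2)/8
d^4M/dt^4 = 65536*t^4*e^(3*t/2)*e^(8*t^2) + 24576*t^3*e^(3*t/2)*e^(8*t^2) + 28032*t^2*e^(3*t/2)*e^(8*t^2) + 4824*t*e^(3*t/2)*e^(8*t^2) + 15825*e^(3*t/2)*e^(8*t^2)/16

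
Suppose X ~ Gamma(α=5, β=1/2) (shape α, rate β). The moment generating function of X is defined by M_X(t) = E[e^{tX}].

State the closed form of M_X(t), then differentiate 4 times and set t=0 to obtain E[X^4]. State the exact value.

E[X^4] = M′′′′(0) = 26880

M_X(t) = 1/(32*(1/2 - t)^5)
M′(t) = 10/(64*t^6 - 192*t^5 + 240*t^4 - 160*t^3 + 60*t^2 - 12*t + 1)
M′′(t) = -120/(128*t^7 - 448*t^6 + 672*t^5 - 560*t^4 + 280*t^3 - 84*t^2 + 14*t - 1)
M′′′(t) = 1680/(256*t^8 - 1024*t^7 + 1792*t^6 - 1792*t^5 + 1120*t^4 - 448*t^3 + 112*t^2 - 16*t + 1)
M′′′′(t) = -26880/(512*t^9 - 2304*t^8 + 4608*t^7 - 5376*t^6 + 4032*t^5 - 2016*t^4 + 672*t^3 - 144*t^2 + 18*t - 1)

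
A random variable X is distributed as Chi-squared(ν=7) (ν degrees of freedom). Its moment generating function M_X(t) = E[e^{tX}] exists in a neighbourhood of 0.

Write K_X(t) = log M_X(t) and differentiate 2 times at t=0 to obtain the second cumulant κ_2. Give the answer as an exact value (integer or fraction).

M_X(t) = (1 - 2*t)^(-7/2)
K_X(t) = log M_X(t) = -7*log(1 - 2*t)/2
K^(2)(t) = 14/(4*t^2 - 4*t + 1)

κ_2 = K^(2)(0) = 14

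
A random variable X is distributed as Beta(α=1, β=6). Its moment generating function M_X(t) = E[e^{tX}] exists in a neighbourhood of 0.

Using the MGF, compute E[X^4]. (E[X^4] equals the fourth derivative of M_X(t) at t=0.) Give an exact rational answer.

M_X(t) = ₁F₁(1; 7; t)
dM/dt = ₁F₁(2; 8; t)/7
d^2M/dt^2 = ₁F₁(3; 9; t)/28
d^3M/dt^3 = ₁F₁(4; 10; t)/84
d^4M/dt^4 = ₁F₁(5; 11; t)/210

E[X^4] = d^4M/dt^4 |_{t=0} = 1/210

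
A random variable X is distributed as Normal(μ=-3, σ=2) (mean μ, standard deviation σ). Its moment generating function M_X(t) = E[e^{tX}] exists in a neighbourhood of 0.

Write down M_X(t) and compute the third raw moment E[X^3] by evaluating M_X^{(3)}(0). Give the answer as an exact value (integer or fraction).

M_X(t) = e^(2*t^2 - 3*t)
dM/dt = 4*t*e^(-3*t)*e^(2*t^2) - 3*e^(-3*t)*e^(2*t^2)
d^2M/dt^2 = (16*t^2*e^(2*t^2) - 24*t*e^(2*t^2) + 13*e^(2*t^2))*e^(-3*t)
d^3M/dt^3 = (64*t^3*e^(2*t^2) - 144*t^2*e^(2*t^2) + 156*t*e^(2*t^2) - 63*e^(2*t^2))*e^(-3*t)

E[X^3] = d^3M/dt^3 |_{t=0} = -63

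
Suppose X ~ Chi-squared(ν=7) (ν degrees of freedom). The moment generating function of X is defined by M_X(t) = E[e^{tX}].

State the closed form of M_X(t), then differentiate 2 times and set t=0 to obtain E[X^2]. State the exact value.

M_X(t) = (1 - 2*t)^(-7/2)
D^2[M](t) = -63/(32*t^5*√(1 - 2*t) - 80*t^4*√(1 - 2*t) + 80*t^3*√(1 - 2*t) - 40*t^2*√(1 - 2*t) + 10*t*√(1 - 2*t) - √(1 - 2*t))

E[X^2] = D^2[M](0) = 63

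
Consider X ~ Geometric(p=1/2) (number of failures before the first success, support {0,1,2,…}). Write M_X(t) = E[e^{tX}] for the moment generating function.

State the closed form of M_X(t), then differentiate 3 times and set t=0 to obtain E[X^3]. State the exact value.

E[X^3] = M^(3)(0) = 13

M_X(t) = 1/(2*(1 - e^(t)/2))
M^(3)(t) = (e^(3*t) + 8*e^(2*t) + 4*e^(t))/(e^(4*t) - 8*e^(3*t) + 24*e^(2*t) - 32*e^(t) + 16)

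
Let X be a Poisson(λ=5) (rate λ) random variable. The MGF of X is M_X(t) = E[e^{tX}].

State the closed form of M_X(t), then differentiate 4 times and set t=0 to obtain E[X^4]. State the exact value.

M_X(t) = e^(5*e^(t) - 5)
M′(t) = 5*e^(-5)*e^(t)*e^(5*e^(t))
M′′(t) = (25*e^(2*t)*e^(5*e^(t)) + 5*e^(t)*e^(5*e^(t)))*e^(-5)
M′′′(t) = (125*e^(3*t)*e^(5*e^(t)) + 75*e^(2*t)*e^(5*e^(t)) + 5*e^(t)*e^(5*e^(t)))*e^(-5)
M′′′′(t) = (625*e^(4*t)*e^(5*e^(t)) + 750*e^(3*t)*e^(5*e^(t)) + 175*e^(2*t)*e^(5*e^(t)) + 5*e^(t)*e^(5*e^(t)))*e^(-5)

E[X^4] = M′′′′(0) = 1555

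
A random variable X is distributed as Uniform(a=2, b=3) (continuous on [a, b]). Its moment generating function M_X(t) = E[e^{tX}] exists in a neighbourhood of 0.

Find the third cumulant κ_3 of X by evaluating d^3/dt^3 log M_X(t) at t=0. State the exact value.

M_X(t) = (e^(3*t) - e^(2*t))/t
K_X(t) = log M_X(t) = -log(t) + log(e^(3*t) - e^(2*t))
K′(t) = (3*t*e^(t) - 2*t - e^(t) + 1)/(t*e^(t) - t)
K′′(t) = (-t^2*e^(t) + e^(2*t) - 2*e^(t) + 1)/(t^2*e^(2*t) - 2*t^2*e^(t) + t^2)
K′′′(t) = (t^3*e^(2*t) + t^3*e^(t) - 2*e^(3*t) + 6*e^(2*t) - 6*e^(t) + 2)/(t^3*e^(3*t) - 3*t^3*e^(2*t) + 3*t^3*e^(t) - t^3)

κ_3 = K′′′(0) = 0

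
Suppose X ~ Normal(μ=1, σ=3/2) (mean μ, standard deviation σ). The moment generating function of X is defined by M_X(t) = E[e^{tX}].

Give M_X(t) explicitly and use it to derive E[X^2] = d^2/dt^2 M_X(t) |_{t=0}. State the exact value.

E[X^2] = D^2[M](0) = 13/4

M_X(t) = e^(9*t^2/8 + t)
D^2[M](t) = 81*t^2*e^(t)*e^(9*t^2/8)/16 + 9*t*e^(t)*e^(9*t^2/8)/2 + 13*e^(t)*e^(9*t^2/8)/4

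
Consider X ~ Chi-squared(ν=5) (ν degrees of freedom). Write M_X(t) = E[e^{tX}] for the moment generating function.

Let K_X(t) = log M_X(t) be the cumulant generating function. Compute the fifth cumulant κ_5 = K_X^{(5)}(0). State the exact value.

M_X(t) = (1 - 2*t)^(-5/2)
K_X(t) = log M_X(t) = -5*log(1 - 2*t)/2
dK/dt = -5/(2*t - 1)
d^2K/dt^2 = 10/(4*t^2 - 4*t + 1)
d^3K/dt^3 = -40/(8*t^3 - 12*t^2 + 6*t - 1)
d^4K/dt^4 = 240/(16*t^4 - 32*t^3 + 24*t^2 - 8*t + 1)
d^5K/dt^5 = -1920/(32*t^5 - 80*t^4 + 80*t^3 - 40*t^2 + 10*t - 1)

κ_5 = d^5K/dt^5 |_{t=0} = 1920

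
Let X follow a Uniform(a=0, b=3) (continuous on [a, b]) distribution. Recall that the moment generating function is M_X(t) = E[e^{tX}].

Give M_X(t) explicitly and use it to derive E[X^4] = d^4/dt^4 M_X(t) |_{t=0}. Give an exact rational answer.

E[X^4] = D^4[M](0) = 81/5

M_X(t) = (e^(3*t) - 1)/(3*t)
D^4[M](t) = (27*t^4*e^(3*t) - 36*t^3*e^(3*t) + 36*t^2*e^(3*t) - 24*t*e^(3*t) + 8*e^(3*t) - 8)/t^5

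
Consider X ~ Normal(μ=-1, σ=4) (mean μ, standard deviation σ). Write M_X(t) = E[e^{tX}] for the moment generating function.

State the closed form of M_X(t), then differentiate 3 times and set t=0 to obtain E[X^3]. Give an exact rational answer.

E[X^3] = d^3M/dt^3 |_{t=0} = -49

M_X(t) = e^(8*t^2 - t)
dM/dt = 16*t*e^(-t)*e^(8*t^2) - e^(-t)*e^(8*t^2)
d^2M/dt^2 = (256*t^2*e^(8*t^2) - 32*t*e^(8*t^2) + 17*e^(8*t^2))*e^(-t)
d^3M/dt^3 = (4096*t^3*e^(8*t^2) - 768*t^2*e^(8*t^2) + 816*t*e^(8*t^2) - 49*e^(8*t^2))*e^(-t)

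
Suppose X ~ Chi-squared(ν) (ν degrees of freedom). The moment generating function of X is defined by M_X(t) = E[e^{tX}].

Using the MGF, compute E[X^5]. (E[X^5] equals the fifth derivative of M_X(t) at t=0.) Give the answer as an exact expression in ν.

M_X(t) = (1 - 2*t)^(-ν/2)

E[X^5] = M^(5)(0) = ν*(ν^4 + 20*ν^3 + 140*ν^2 + 400*ν + 384)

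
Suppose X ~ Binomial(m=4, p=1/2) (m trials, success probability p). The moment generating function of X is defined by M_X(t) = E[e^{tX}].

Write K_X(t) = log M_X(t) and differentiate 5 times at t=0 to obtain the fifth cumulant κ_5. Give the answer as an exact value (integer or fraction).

M_X(t) = (e^(t)/2 + 1/2)^4
K_X(t) = log M_X(t) = 4*log(e^(t)/2 + 1/2)
K^(5)(t) = (-4*e^(4*t) + 44*e^(3*t) - 44*e^(2*t) + 4*e^(t))/(e^(5*t) + 5*e^(4*t) + 10*e^(3*t) + 10*e^(2*t) + 5*e^(t) + 1)

κ_5 = K^(5)(0) = 0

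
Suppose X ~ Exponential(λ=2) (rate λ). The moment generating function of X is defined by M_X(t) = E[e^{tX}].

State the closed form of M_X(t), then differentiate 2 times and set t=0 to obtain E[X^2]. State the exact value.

M_X(t) = 2/(2 - t)
dM/dt = 2/(t^2 - 4*t + 4)
d^2M/dt^2 = -4/(t^3 - 6*t^2 + 12*t - 8)

E[X^2] = d^2M/dt^2 |_{t=0} = 1/2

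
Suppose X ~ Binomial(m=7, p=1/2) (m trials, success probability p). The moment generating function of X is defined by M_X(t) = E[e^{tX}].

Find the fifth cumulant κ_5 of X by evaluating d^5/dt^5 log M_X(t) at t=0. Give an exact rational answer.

κ_5 = K^(5)(0) = 0

M_X(t) = (e^(t)/2 + 1/2)^7
K_X(t) = log M_X(t) = 7*log(e^(t)/2 + 1/2)
K^(5)(t) = (-7*e^(4*t) + 77*e^(3*t) - 77*e^(2*t) + 7*e^(t))/(e^(5*t) + 5*e^(4*t) + 10*e^(3*t) + 10*e^(2*t) + 5*e^(t) + 1)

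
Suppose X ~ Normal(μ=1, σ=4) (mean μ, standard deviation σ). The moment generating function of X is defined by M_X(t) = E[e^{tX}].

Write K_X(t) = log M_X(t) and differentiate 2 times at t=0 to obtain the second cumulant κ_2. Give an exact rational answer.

M_X(t) = e^(8*t^2 + t)
K_X(t) = log M_X(t) = 8*t^2 + t
K′(t) = 16*t + 1
K′′(t) = 16

κ_2 = K′′(0) = 16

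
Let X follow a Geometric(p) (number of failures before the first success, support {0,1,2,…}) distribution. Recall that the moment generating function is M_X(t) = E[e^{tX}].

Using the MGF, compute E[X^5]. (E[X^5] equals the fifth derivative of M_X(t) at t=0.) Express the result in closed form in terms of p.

E[X^5] = d^5M/dt^5 |_{t=0} = -1 + 31/p - 180/p^2 + 390/p^3 - 360/p^4 + 120/p^5

M_X(t) = p/(-(1 - p)*e^(t) + 1)
dM/dt = (-p^2*e^(t) + p*e^(t))/(p^2*e^(2*t) - 2*p*e^(2*t) + 2*p*e^(t) + e^(2*t) - 2*e^(t) + 1)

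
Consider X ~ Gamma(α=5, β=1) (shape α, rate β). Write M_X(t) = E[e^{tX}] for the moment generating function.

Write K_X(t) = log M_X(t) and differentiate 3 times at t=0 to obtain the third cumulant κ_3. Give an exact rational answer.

κ_3 = K′′′(0) = 10

M_X(t) = (1 - t)^(-5)
K_X(t) = log M_X(t) = -5*log(1 - t)
K′(t) = -5/(t - 1)
K′′(t) = 5/(t^2 - 2*t + 1)
K′′′(t) = -10/(t^3 - 3*t^2 + 3*t - 1)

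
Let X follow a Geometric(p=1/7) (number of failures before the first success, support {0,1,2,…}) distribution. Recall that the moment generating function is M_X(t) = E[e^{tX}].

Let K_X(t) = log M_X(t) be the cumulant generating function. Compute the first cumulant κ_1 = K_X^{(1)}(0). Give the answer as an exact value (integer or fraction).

κ_1 = dK/dt |_{t=0} = 6

M_X(t) = 1/(7*(1 - 6*e^(t)/7))
K_X(t) = log M_X(t) = -log(1 - 6*e^(t)/7) - log(7)
dK/dt = -6*e^(t)/(6*e^(t) - 7)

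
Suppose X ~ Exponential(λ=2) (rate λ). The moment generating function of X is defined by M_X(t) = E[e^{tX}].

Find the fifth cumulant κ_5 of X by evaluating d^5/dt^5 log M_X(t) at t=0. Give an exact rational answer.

κ_5 = D^5[K](0) = 3/4

M_X(t) = 2/(2 - t)
K_X(t) = log M_X(t) = -log(2 - t) + log(2)
D^5[K](t) = -24/(t^5 - 10*t^4 + 40*t^3 - 80*t^2 + 80*t - 32)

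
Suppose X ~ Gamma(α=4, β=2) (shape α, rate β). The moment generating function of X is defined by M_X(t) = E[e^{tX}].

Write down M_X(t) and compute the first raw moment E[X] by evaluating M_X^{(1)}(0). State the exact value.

E[X] = dM/dt |_{t=0} = 2

M_X(t) = 16/(2 - t)^4
dM/dt = -64/(t^5 - 10*t^4 + 40*t^3 - 80*t^2 + 80*t - 32)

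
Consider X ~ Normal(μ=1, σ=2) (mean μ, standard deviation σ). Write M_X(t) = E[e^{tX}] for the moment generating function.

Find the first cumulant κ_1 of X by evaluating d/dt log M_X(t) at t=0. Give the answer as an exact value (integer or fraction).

M_X(t) = e^(2*t^2 + t)
K_X(t) = log M_X(t) = 2*t^2 + t
K′(t) = 4*t + 1

κ_1 = K′(0) = 1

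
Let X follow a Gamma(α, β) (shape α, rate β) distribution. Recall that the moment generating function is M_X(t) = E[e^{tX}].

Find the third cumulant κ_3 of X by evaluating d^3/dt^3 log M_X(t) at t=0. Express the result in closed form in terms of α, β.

M_X(t) = (β/(β - t))^α
K_X(t) = log M_X(t) = α*(log(β) - log(β - t))
dK/dt = -α/(-β + t)
d^2K/dt^2 = α/(β^2 - 2*β*t + t^2)
d^3K/dt^3 = -2*α/(-β^3 + 3*β^2*t - 3*β*t^2 + t^3)

κ_3 = d^3K/dt^3 |_{t=0} = 2*α/β^3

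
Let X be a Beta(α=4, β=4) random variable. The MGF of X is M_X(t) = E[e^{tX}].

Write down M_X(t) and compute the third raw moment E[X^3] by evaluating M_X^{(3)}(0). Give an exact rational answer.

M_X(t) = ₁F₁(4; 8; t)
dM/dt = ₁F₁(5; 9; t)/2
d^2M/dt^2 = 5*₁F₁(6; 10; t)/18
d^3M/dt^3 = ₁F₁(7; 11; t)/6

E[X^3] = d^3M/dt^3 |_{t=0} = 1/6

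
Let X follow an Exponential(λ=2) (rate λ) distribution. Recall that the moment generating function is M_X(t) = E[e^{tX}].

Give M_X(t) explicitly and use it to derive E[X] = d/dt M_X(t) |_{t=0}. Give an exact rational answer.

E[X] = D[M](0) = 1/2

M_X(t) = 2/(2 - t)
D[M](t) = 2/(t^2 - 4*t + 4)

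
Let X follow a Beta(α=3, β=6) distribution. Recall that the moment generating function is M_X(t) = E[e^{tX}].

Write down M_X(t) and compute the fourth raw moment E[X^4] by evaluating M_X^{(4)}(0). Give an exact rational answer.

E[X^4] = D^4[M](0) = 1/33

M_X(t) = ₁F₁(3; 9; t)
D^4[M](t) = ₁F₁(7; 13; t)/33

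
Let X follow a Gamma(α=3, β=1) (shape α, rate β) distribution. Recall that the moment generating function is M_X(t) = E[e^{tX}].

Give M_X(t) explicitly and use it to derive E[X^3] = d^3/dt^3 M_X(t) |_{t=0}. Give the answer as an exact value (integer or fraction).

M_X(t) = (1 - t)^(-3)
M′(t) = 3/(t^4 - 4*t^3 + 6*t^2 - 4*t + 1)
M′′(t) = -12/(t^5 - 5*t^4 + 10*t^3 - 10*t^2 + 5*t - 1)
M′′′(t) = 60/(t^6 - 6*t^5 + 15*t^4 - 20*t^3 + 15*t^2 - 6*t + 1)

E[X^3] = M′′′(0) = 60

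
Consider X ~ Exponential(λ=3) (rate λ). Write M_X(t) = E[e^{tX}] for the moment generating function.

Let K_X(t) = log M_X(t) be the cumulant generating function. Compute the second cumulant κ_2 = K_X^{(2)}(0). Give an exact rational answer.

M_X(t) = 3/(3 - t)
K_X(t) = log M_X(t) = -log(3 - t) + log(3)
K′(t) = -1/(t - 3)
K′′(t) = 1/(t^2 - 6*t + 9)

κ_2 = K′′(0) = 1/9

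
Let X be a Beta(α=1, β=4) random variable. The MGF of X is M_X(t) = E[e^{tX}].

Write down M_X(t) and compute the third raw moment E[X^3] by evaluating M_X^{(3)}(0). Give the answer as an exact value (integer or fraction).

M_X(t) = ₁F₁(1; 5; t)
D^3[M](t) = ₁F₁(4; 8; t)/35

E[X^3] = D^3[M](0) = 1/35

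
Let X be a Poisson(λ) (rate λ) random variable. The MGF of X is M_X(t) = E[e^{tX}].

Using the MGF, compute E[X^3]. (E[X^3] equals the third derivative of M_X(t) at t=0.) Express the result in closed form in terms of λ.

M_X(t) = e^(λ*(e^(t) - 1))
dM/dt = λ*e^(-λ)*e^(t)*e^(λ*e^(t))
d^2M/dt^2 = (λ^2*e^(2*t)*e^(λ*e^(t)) + λ*e^(t)*e^(λ*e^(t)))*e^(-λ)
d^3M/dt^3 = (λ^3*e^(3*t)*e^(λ*e^(t)) + 3*λ^2*e^(2*t)*e^(λ*e^(t)) + λ*e^(t)*e^(λ*e^(t)))*e^(-λ)

E[X^3] = d^3M/dt^3 |_{t=0} = λ*(λ^2 + 3*λ + 1)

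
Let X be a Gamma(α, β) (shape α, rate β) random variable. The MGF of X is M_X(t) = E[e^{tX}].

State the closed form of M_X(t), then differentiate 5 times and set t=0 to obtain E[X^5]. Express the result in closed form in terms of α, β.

M_X(t) = (β/(β - t))^α

E[X^5] = M^(5)(0) = α*(α^4 + 10*α^3 + 35*α^2 + 50*α + 24)/β^5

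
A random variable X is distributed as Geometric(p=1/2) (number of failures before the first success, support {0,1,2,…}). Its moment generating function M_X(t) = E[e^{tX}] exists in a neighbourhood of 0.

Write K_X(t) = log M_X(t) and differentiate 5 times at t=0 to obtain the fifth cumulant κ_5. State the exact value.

M_X(t) = 1/(2*(1 - e^(t)/2))
K_X(t) = log M_X(t) = -log(1 - e^(t)/2) - log(2)
D^5[K](t) = (-2*e^(4*t) - 44*e^(3*t) - 88*e^(2*t) - 16*e^(t))/(e^(5*t) - 10*e^(4*t) + 40*e^(3*t) - 80*e^(2*t) + 80*e^(t) - 32)

κ_5 = D^5[K](0) = 150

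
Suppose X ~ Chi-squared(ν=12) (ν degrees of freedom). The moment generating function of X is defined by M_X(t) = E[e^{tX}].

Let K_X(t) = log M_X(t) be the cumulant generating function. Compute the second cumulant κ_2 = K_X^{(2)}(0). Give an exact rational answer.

M_X(t) = (1 - 2*t)^(-6)
K_X(t) = log M_X(t) = -6*log(1 - 2*t)
D^2[K](t) = 24/(4*t^2 - 4*t + 1)

κ_2 = D^2[K](0) = 24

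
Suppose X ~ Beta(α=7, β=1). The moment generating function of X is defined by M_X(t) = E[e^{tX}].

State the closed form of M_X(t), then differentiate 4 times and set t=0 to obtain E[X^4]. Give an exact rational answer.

E[X^4] = d^4M/dt^4 |_{t=0} = 7/11

M_X(t) = ₁F₁(7; 8; t)
dM/dt = 7*₁F₁(8; 9; t)/8
d^2M/dt^2 = 7*₁F₁(9; 10; t)/9
d^3M/dt^3 = 7*₁F₁(10; 11; t)/10
d^4M/dt^4 = 7*₁F₁(11; 12; t)/11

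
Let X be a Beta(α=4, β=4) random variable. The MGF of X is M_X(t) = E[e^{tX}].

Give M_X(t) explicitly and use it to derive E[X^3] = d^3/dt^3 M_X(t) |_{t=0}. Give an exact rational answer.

E[X^3] = M′′′(0) = 1/6

M_X(t) = ₁F₁(4; 8; t)
M′(t) = ₁F₁(5; 9; t)/2
M′′(t) = 5*₁F₁(6; 10; t)/18
M′′′(t) = ₁F₁(7; 11; t)/6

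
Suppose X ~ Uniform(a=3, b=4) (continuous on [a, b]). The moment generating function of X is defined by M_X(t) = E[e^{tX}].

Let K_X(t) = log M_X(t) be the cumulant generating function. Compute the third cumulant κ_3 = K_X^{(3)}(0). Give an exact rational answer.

M_X(t) = (e^(4*t) - e^(3*t))/t
K_X(t) = log M_X(t) = -log(t) + log(e^(4*t) - e^(3*t))
K^(3)(t) = (t^3*e^(2*t) + t^3*e^(t) - 2*e^(3*t) + 6*e^(2*t) - 6*e^(t) + 2)/(t^3*e^(3*t) - 3*t^3*e^(2*t) + 3*t^3*e^(t) - t^3)

κ_3 = K^(3)(0) = 0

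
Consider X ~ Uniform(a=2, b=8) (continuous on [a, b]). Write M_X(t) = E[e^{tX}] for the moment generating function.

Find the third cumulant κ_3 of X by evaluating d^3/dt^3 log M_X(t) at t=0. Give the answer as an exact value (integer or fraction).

κ_3 = D^3[K](0) = 0

M_X(t) = (e^(8*t) - e^(2*t))/(6*t)
K_X(t) = log M_X(t) = -log(t) + log(e^(8*t) - e^(2*t)) - log(6)
D^3[K](t) = (216*t^3*e^(12*t) + 216*t^3*e^(6*t) - 2*e^(18*t) + 6*e^(12*t) - 6*e^(6*t) + 2)/(t^3*e^(18*t) - 3*t^3*e^(12*t) + 3*t^3*e^(6*t) - t^3)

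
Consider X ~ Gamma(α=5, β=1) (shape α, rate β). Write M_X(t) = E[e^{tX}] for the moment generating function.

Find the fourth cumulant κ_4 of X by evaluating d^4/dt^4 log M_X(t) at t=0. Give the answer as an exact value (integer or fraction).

M_X(t) = (1 - t)^(-5)
K_X(t) = log M_X(t) = -5*log(1 - t)
K′(t) = -5/(t - 1)
K′′(t) = 5/(t^2 - 2*t + 1)
K′′′(t) = -10/(t^3 - 3*t^2 + 3*t - 1)
K′′′′(t) = 30/(t^4 - 4*t^3 + 6*t^2 - 4*t + 1)

κ_4 = K′′′′(0) = 30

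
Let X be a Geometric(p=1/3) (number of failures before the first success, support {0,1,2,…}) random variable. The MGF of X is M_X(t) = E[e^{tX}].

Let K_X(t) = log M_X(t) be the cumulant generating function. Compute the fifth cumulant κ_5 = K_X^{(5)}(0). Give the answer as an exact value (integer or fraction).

κ_5 = D^5[K](0) = 2190

M_X(t) = 1/(3*(1 - 2*e^(t)/3))
K_X(t) = log M_X(t) = -log(1 - 2*e^(t)/3) - log(3)
D^5[K](t) = (-48*e^(4*t) - 792*e^(3*t) - 1188*e^(2*t) - 162*e^(t))/(32*e^(5*t) - 240*e^(4*t) + 720*e^(3*t) - 1080*e^(2*t) + 810*e^(t) - 243)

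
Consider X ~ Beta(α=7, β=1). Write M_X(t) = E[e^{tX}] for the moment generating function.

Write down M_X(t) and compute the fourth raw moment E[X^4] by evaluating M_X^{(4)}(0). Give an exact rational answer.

M_X(t) = ₁F₁(7; 8; t)
D^4[M](t) = 7*₁F₁(11; 12; t)/11

E[X^4] = D^4[M](0) = 7/11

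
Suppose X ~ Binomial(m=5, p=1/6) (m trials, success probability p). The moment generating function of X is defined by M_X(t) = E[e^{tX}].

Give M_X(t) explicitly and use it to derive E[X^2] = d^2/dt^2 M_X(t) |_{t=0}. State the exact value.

E[X^2] = D^2[M](0) = 25/18

M_X(t) = (e^(t)/6 + 5/6)^5
D^2[M](t) = 25*e^(5*t)/7776 + 25*e^(4*t)/486 + 125*e^(3*t)/432 + 625*e^(2*t)/972 + 3125*e^(t)/7776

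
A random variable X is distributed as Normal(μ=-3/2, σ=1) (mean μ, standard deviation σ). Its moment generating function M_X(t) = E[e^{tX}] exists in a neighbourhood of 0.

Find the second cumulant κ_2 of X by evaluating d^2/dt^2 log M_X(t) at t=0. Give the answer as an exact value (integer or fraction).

M_X(t) = e^(t^2/2 - 3*t/2)
K_X(t) = log M_X(t) = t^2/2 - 3*t/2
K^(2)(t) = 1

κ_2 = K^(2)(0) = 1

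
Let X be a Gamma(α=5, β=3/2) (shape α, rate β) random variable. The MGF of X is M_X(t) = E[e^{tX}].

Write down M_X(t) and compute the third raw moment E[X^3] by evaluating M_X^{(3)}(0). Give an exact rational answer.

E[X^3] = M′′′(0) = 560/9

M_X(t) = 243/(32*(3/2 - t)^5)
M′(t) = 2430/(64*t^6 - 576*t^5 + 2160*t^4 - 4320*t^3 + 4860*t^2 - 2916*t + 729)
M′′(t) = -29160/(128*t^7 - 1344*t^6 + 6048*t^5 - 15120*t^4 + 22680*t^3 - 20412*t^2 + 10206*t - 2187)
M′′′(t) = 408240/(256*t^8 - 3072*t^7 + 16128*t^6 - 48384*t^5 + 90720*t^4 - 108864*t^3 + 81648*t^2 - 34992*t + 6561)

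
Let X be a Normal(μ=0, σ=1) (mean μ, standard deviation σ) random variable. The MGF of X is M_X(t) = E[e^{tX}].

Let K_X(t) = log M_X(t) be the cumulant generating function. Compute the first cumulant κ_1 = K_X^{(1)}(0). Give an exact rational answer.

κ_1 = K′(0) = 0

M_X(t) = e^(t^2/2)
K_X(t) = log M_X(t) = t^2/2
K′(t) = t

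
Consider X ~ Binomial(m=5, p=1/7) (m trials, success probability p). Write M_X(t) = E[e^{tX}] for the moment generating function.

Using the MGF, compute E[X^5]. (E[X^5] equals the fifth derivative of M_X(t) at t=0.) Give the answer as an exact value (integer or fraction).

M_X(t) = (e^(t)/7 + 6/7)^5
D^5[M](t) = 3125*e^(5*t)/16807 + 30720*e^(4*t)/16807 + 87480*e^(3*t)/16807 + 69120*e^(2*t)/16807 + 6480*e^(t)/16807

E[X^5] = D^5[M](0) = 196925/16807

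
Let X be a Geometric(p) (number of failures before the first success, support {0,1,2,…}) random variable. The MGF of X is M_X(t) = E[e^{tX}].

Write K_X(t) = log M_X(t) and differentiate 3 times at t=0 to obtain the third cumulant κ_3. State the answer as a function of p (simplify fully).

κ_3 = D^3[K](0) = (p^2 - 3*p + 2)/p^3

M_X(t) = p/(-(1 - p)*e^(t) + 1)
K_X(t) = log M_X(t) = log(p) - log(-(1 - p)*e^(t) + 1)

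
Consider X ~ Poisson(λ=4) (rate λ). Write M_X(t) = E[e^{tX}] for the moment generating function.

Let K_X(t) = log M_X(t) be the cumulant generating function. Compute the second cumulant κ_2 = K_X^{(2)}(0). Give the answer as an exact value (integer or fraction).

M_X(t) = e^(4*e^(t) - 4)
K_X(t) = log M_X(t) = 4*e^(t) - 4
K′(t) = 4*e^(t)
K′′(t) = 4*e^(t)

κ_2 = K′′(0) = 4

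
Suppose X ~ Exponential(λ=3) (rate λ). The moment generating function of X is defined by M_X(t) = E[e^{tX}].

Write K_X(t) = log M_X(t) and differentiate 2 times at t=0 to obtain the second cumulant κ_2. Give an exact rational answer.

κ_2 = K^(2)(0) = 1/9

M_X(t) = 3/(3 - t)
K_X(t) = log M_X(t) = -log(3 - t) + log(3)
K^(2)(t) = 1/(t^2 - 6*t + 9)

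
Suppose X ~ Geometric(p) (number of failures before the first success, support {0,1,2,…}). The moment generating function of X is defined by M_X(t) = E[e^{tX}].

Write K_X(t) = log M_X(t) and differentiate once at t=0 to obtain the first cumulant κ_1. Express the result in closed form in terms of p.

κ_1 = K^(1)(0) = (1 - p)/p

M_X(t) = p/(-(1 - p)*e^(t) + 1)
K_X(t) = log M_X(t) = log(p) - log(-(1 - p)*e^(t) + 1)
K^(1)(t) = (-p*e^(t) + e^(t))/(p*e^(t) - e^(t) + 1)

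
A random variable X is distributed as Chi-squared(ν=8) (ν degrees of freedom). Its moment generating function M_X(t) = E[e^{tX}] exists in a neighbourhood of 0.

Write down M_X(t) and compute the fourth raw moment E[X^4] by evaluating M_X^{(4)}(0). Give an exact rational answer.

E[X^4] = d^4M/dt^4 |_{t=0} = 13440

M_X(t) = (1 - 2*t)^(-4)
dM/dt = -8/(32*t^5 - 80*t^4 + 80*t^3 - 40*t^2 + 10*t - 1)
d^2M/dt^2 = 80/(64*t^6 - 192*t^5 + 240*t^4 - 160*t^3 + 60*t^2 - 12*t + 1)
d^3M/dt^3 = -960/(128*t^7 - 448*t^6 + 672*t^5 - 560*t^4 + 280*t^3 - 84*t^2 + 14*t - 1)
d^4M/dt^4 = 13440/(256*t^8 - 1024*t^7 + 1792*t^6 - 1792*t^5 + 1120*t^4 - 448*t^3 + 112*t^2 - 16*t + 1)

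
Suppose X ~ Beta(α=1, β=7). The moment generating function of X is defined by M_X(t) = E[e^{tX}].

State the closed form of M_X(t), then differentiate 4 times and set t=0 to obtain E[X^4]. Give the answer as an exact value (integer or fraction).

M_X(t) = ₁F₁(1; 8; t)
M^(4)(t) = ₁F₁(5; 12; t)/330

E[X^4] = M^(4)(0) = 1/330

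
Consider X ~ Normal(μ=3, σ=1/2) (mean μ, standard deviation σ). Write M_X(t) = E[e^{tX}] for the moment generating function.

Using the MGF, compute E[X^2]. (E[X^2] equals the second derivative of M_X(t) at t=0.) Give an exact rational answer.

E[X^2] = M^(2)(0) = 37/4

M_X(t) = e^(t^2/8 + 3*t)
M^(2)(t) = t^2*e^(3*t)*e^(t^2/8)/16 + 3*t*e^(3*t)*e^(t^2/8)/2 + 37*e^(3*t)*e^(t^2/8)/4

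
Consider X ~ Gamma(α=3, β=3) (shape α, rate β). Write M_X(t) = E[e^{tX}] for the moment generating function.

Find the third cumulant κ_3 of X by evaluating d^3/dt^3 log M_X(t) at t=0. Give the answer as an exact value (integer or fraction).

M_X(t) = 27/(3 - t)^3
K_X(t) = log M_X(t) = -3*log(3 - t) + 3*log(3)
D^3[K](t) = -6/(t^3 - 9*t^2 + 27*t - 27)

κ_3 = D^3[K](0) = 2/9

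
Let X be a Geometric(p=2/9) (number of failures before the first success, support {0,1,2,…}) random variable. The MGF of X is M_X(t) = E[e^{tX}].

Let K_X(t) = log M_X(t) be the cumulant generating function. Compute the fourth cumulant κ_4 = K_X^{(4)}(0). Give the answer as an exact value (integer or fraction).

κ_4 = d^4K/dt^4 |_{t=0} = 12033/8

M_X(t) = 2/(9*(1 - 7*e^(t)/9))
K_X(t) = log M_X(t) = -log(1 - 7*e^(t)/9) - 2*log(3) + log(2)
dK/dt = -7*e^(t)/(7*e^(t) - 9)
d^2K/dt^2 = 63*e^(t)/(49*e^(2*t) - 126*e^(t) + 81)
d^3K/dt^3 = (-441*e^(2*t) - 567*e^(t))/(343*e^(3*t) - 1323*e^(2*t) + 1701*e^(t) - 729)
d^4K/dt^4 = (3087*e^(3*t) + 15876*e^(2*t) + 5103*e^(t))/(2401*e^(4*t) - 12348*e^(3*t) + 23814*e^(2*t) - 20412*e^(t) + 6561)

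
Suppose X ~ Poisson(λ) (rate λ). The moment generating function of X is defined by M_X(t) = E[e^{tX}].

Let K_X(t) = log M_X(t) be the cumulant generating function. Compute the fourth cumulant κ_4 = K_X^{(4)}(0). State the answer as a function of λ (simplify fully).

M_X(t) = e^(λ*(e^(t) - 1))
K_X(t) = log M_X(t) = λ*(e^(t) - 1)
D^4[K](t) = λ*e^(t)

κ_4 = D^4[K](0) = λ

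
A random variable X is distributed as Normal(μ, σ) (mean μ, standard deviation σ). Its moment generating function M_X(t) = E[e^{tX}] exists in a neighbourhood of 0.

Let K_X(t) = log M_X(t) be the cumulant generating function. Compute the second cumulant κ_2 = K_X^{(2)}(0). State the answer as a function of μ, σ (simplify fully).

κ_2 = K^(2)(0) = σ^2

M_X(t) = e^(μ*t + σ^2*t^2/2)
K_X(t) = log M_X(t) = μ*t + σ^2*t^2/2
K^(2)(t) = σ^2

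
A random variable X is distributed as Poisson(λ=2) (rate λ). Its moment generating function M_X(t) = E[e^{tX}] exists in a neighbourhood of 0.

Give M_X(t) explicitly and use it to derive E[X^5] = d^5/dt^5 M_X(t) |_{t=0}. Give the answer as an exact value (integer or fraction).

M_X(t) = e^(2*e^(t) - 2)
dM/dt = 2*e^(-2)*e^(t)*e^(2*e^(t))
d^2M/dt^2 = (4*e^(2*t)*e^(2*e^(t)) + 2*e^(t)*e^(2*e^(t)))*e^(-2)
d^3M/dt^3 = (8*e^(3*t)*e^(2*e^(t)) + 12*e^(2*t)*e^(2*e^(t)) + 2*e^(t)*e^(2*e^(t)))*e^(-2)
d^4M/dt^4 = (16*e^(4*t)*e^(2*e^(t)) + 48*e^(3*t)*e^(2*e^(t)) + 28*e^(2*t)*e^(2*e^(t)) + 2*e^(t)*e^(2*e^(t)))*e^(-2)
d^5M/dt^5 = (32*e^(5*t)*e^(2*e^(t)) + 160*e^(4*t)*e^(2*e^(t)) + 200*e^(3*t)*e^(2*e^(t)) + 60*e^(2*t)*e^(2*e^(t)) + 2*e^(t)*e^(2*e^(t)))*e^(-2)

E[X^5] = d^5M/dt^5 |_{t=0} = 454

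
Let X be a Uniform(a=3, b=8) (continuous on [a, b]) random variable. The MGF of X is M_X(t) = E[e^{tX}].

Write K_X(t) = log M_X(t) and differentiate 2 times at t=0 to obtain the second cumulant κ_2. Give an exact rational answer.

M_X(t) = (e^(8*t) - e^(3*t))/(5*t)
K_X(t) = log M_X(t) = -log(t) + log(e^(8*t) - e^(3*t)) - log(5)
K^(2)(t) = (-25*t^2*e^(5*t) + e^(10*t) - 2*e^(5*t) + 1)/(t^2*e^(10*t) - 2*t^2*e^(5*t) + t^2)

κ_2 = K^(2)(0) = 25/12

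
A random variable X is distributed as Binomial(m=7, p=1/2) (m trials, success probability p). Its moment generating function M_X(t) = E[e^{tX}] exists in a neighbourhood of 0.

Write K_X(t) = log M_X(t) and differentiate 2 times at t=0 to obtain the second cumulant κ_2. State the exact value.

M_X(t) = (e^(t)/2 + 1/2)^7
K_X(t) = log M_X(t) = 7*log(e^(t)/2 + 1/2)
D^2[K](t) = 7*e^(t)/(e^(2*t) + 2*e^(t) + 1)

κ_2 = D^2[K](0) = 7/4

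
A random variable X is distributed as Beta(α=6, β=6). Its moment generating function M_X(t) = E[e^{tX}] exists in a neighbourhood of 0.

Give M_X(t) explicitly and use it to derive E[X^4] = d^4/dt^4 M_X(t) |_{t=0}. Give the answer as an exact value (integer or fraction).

M_X(t) = ₁F₁(6; 12; t)
D^4[M](t) = 6*₁F₁(10; 16; t)/65

E[X^4] = D^4[M](0) = 6/65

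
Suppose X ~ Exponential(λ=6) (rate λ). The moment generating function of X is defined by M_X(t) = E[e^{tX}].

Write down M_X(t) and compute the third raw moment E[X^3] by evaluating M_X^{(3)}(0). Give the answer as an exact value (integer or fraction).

M_X(t) = 6/(6 - t)
M^(3)(t) = 36/(t^4 - 24*t^3 + 216*t^2 - 864*t + 1296)

E[X^3] = M^(3)(0) = 1/36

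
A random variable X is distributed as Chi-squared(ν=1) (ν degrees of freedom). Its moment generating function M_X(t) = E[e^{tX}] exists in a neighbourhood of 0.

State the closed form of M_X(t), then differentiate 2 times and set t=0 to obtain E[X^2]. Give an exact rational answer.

M_X(t) = 1/√(1 - 2*t)
M′(t) = -1/(2*t*√(1 - 2*t) - √(1 - 2*t))
M′′(t) = 3/(4*t^2*√(1 - 2*t) - 4*t*√(1 - 2*t) + √(1 - 2*t))

E[X^2] = M′′(0) = 3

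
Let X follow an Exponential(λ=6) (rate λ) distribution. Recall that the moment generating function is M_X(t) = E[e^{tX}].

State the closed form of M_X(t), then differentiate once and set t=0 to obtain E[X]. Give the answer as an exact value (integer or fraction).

M_X(t) = 6/(6 - t)
D[M](t) = 6/(t^2 - 12*t + 36)

E[X] = D[M](0) = 1/6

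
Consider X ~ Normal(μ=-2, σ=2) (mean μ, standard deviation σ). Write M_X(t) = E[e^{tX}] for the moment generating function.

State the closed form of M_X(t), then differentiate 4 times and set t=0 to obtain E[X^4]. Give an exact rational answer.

E[X^4] = D^4[M](0) = 160

M_X(t) = e^(2*t^2 - 2*t)
D^4[M](t) = (256*t^4*e^(2*t^2) - 512*t^3*e^(2*t^2) + 768*t^2*e^(2*t^2) - 512*t*e^(2*t^2) + 160*e^(2*t^2))*e^(-2*t)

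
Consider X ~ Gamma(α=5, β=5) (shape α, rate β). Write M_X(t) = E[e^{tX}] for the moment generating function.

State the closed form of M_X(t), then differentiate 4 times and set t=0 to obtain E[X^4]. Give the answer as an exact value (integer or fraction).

M_X(t) = 3125/(5 - t)^5
D^4[M](t) = -5250000/(t^9 - 45*t^8 + 900*t^7 - 10500*t^6 + 78750*t^5 - 393750*t^4 + 1312500*t^3 - 2812500*t^2 + 3515625*t - 1953125)

E[X^4] = D^4[M](0) = 336/125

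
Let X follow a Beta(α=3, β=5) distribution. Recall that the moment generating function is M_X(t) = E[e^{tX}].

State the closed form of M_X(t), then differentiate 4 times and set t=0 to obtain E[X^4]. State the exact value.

E[X^4] = M′′′′(0) = 1/22

M_X(t) = ₁F₁(3; 8; t)
M′(t) = 3*₁F₁(4; 9; t)/8
M′′(t) = ₁F₁(5; 10; t)/6
M′′′(t) = ₁F₁(6; 11; t)/12
M′′′′(t) = ₁F₁(7; 12; t)/22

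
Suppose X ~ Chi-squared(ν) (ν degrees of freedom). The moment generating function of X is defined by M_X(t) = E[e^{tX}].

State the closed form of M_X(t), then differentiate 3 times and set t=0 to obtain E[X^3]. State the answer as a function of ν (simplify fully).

M_X(t) = (1 - 2*t)^(-ν/2)
M^(3)(t) = (-ν^3 - 6*ν^2 - 8*ν)/(8*t^3*(1 - 2*t)^(ν/2) - 12*t^2*(1 - 2*t)^(ν/2) + 6*t*(1 - 2*t)^(ν/2) - (1 - 2*t)^(ν/2))

E[X^3] = M^(3)(0) = ν*(ν^2 + 6*ν + 8)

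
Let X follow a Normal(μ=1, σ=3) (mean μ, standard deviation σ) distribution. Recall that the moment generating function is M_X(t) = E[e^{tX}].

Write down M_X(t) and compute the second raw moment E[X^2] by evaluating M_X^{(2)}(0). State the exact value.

M_X(t) = e^(9*t^2/2 + t)
D^2[M](t) = 81*t^2*e^(t)*e^(9*t^2/2) + 18*t*e^(t)*e^(9*t^2/2) + 10*e^(t)*e^(9*t^2/2)

E[X^2] = D^2[M](0) = 10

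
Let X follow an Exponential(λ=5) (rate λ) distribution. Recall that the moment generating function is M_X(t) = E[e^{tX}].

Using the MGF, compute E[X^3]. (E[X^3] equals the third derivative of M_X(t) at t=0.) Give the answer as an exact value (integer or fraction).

E[X^3] = M^(3)(0) = 6/125

M_X(t) = 5/(5 - t)
M^(3)(t) = 30/(t^4 - 20*t^3 + 150*t^2 - 500*t + 625)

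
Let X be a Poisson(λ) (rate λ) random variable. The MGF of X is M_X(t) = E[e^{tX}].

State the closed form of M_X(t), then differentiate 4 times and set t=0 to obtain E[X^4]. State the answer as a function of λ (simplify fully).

M_X(t) = e^(λ*(e^(t) - 1))
M′(t) = λ*e^(-λ)*e^(t)*e^(λ*e^(t))
M′′(t) = (λ^2*e^(2*t)*e^(λ*e^(t)) + λ*e^(t)*e^(λ*e^(t)))*e^(-λ)
M′′′(t) = (λ^3*e^(3*t)*e^(λ*e^(t)) + 3*λ^2*e^(2*t)*e^(λ*e^(t)) + λ*e^(t)*e^(λ*e^(t)))*e^(-λ)
M′′′′(t) = (λ^4*e^(4*t)*e^(λ*e^(t)) + 6*λ^3*e^(3*t)*e^(λ*e^(t)) + 7*λ^2*e^(2*t)*e^(λ*e^(t)) + λ*e^(t)*e^(λ*e^(t)))*e^(-λ)

E[X^4] = M′′′′(0) = λ*(λ^3 + 6*λ^2 + 7*λ + 1)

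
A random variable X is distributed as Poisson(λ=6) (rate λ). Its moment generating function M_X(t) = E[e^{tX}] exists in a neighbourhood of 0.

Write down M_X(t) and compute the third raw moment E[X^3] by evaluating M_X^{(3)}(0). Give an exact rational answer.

M_X(t) = e^(6*e^(t) - 6)
dM/dt = 6*e^(-6)*e^(t)*e^(6*e^(t))
d^2M/dt^2 = (36*e^(2*t)*e^(6*e^(t)) + 6*e^(t)*e^(6*e^(t)))*e^(-6)
d^3M/dt^3 = (216*e^(3*t)*e^(6*e^(t)) + 108*e^(2*t)*e^(6*e^(t)) + 6*e^(t)*e^(6*e^(t)))*e^(-6)

E[X^3] = d^3M/dt^3 |_{t=0} = 330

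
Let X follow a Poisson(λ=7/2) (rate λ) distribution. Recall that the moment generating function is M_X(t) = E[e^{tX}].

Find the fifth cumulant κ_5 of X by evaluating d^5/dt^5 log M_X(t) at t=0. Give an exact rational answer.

M_X(t) = e^(7*e^(t)/2 - 7/2)
K_X(t) = log M_X(t) = 7*e^(t)/2 - 7/2
K′(t) = 7*e^(t)/2
K′′(t) = 7*e^(t)/2
K′′′(t) = 7*e^(t)/2
K′′′′(t) = 7*e^(t)/2
K′′′′′(t) = 7*e^(t)/2

κ_5 = K′′′′′(0) = 7/2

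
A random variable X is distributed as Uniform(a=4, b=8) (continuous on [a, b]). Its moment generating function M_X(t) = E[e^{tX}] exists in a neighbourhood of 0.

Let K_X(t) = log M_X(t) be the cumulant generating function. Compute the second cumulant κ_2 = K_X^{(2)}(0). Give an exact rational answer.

M_X(t) = (e^(8*t) - e^(4*t))/(4*t)
K_X(t) = log M_X(t) = -log(t) + log(e^(8*t) - e^(4*t)) - 2*log(2)
K^(2)(t) = (-16*t^2*e^(4*t) + e^(8*t) - 2*e^(4*t) + 1)/(t^2*e^(8*t) - 2*t^2*e^(4*t) + t^2)

κ_2 = K^(2)(0) = 4/3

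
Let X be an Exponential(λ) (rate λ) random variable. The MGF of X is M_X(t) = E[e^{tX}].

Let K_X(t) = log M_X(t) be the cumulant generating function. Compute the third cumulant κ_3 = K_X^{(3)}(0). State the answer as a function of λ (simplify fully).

M_X(t) = λ/(λ - t)
K_X(t) = log M_X(t) = log(λ) - log(λ - t)
dK/dt = -1/(-λ + t)
d^2K/dt^2 = 1/(λ^2 - 2*λ*t + t^2)
d^3K/dt^3 = -2/(-λ^3 + 3*λ^2*t - 3*λ*t^2 + t^3)

κ_3 = d^3K/dt^3 |_{t=0} = 2/λ^3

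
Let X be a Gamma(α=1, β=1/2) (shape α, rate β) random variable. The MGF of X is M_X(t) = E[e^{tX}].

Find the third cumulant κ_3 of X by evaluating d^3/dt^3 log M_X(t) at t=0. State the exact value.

M_X(t) = 1/(2*(1/2 - t))
K_X(t) = log M_X(t) = -log(1/2 - t) - log(2)
D^3[K](t) = -16/(8*t^3 - 12*t^2 + 6*t - 1)

κ_3 = D^3[K](0) = 16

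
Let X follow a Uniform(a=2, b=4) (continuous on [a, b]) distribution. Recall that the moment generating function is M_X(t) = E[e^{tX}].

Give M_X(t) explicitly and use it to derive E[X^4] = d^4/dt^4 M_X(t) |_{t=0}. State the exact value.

M_X(t) = (e^(4*t) - e^(2*t))/(2*t)

E[X^4] = M^(4)(0) = 496/5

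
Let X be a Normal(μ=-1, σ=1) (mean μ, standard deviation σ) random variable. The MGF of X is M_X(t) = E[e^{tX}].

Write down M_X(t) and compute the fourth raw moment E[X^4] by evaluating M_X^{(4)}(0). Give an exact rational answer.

M_X(t) = e^(t^2/2 - t)
M′(t) = t*e^(-t)*e^(t^2/2) - e^(-t)*e^(t^2/2)
M′′(t) = (t^2*e^(t^2/2) - 2*t*e^(t^2/2) + 2*e^(t^2/2))*e^(-t)
M′′′(t) = (t^3*e^(t^2/2) - 3*t^2*e^(t^2/2) + 6*t*e^(t^2/2) - 4*e^(t^2/2))*e^(-t)
M′′′′(t) = (t^4*e^(t^2/2) - 4*t^3*e^(t^2/2) + 12*t^2*e^(t^2/2) - 16*t*e^(t^2/2) + 10*e^(t^2/2))*e^(-t)

E[X^4] = M′′′′(0) = 10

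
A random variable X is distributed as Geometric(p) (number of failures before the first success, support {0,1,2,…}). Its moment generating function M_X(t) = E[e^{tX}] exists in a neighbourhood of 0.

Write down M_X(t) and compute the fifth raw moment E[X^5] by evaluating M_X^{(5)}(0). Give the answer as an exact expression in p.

E[X^5] = M^(5)(0) = -1 + 31/p - 180/p^2 + 390/p^3 - 360/p^4 + 120/p^5

M_X(t) = p/(-(1 - p)*e^(t) + 1)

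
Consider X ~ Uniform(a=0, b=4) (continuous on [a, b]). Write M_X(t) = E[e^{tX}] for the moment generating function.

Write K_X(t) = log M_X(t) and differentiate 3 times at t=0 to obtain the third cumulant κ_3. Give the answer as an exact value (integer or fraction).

κ_3 = K′′′(0) = 0

M_X(t) = (e^(4*t) - 1)/(4*t)
K_X(t) = log M_X(t) = -log(t) + log(e^(4*t) - 1) - 2*log(2)
K′(t) = (4*t*e^(4*t) - e^(4*t) + 1)/(t*e^(4*t) - t)
K′′(t) = (-16*t^2*e^(4*t) + e^(8*t) - 2*e^(4*t) + 1)/(t^2*e^(8*t) - 2*t^2*e^(4*t) + t^2)
K′′′(t) = (64*t^3*e^(8*t) + 64*t^3*e^(4*t) - 2*e^(12*t) + 6*e^(8*t) - 6*e^(4*t) + 2)/(t^3*e^(12*t) - 3*t^3*e^(8*t) + 3*t^3*e^(4*t) - t^3)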